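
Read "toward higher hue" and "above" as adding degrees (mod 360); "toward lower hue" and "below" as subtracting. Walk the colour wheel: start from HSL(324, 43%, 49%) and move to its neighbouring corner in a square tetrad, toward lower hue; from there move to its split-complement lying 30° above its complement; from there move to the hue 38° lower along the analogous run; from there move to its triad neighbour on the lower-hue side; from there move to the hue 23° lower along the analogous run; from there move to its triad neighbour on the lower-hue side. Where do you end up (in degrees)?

143°

−90° (square ↓): 324 − 90 = 234°
+210° (split-comp 30° ↑): 234 + 210 = 444 → 444 − 360 = 84°
−38° (analog 38° ↓): 84 − 38 = 46°
−120° (triadic ↓): 46 − 120 = -74 → -74 + 360 = 286°
−23° (analog 23° ↓): 286 − 23 = 263°
−120° (triadic ↓): 263 − 120 = 143°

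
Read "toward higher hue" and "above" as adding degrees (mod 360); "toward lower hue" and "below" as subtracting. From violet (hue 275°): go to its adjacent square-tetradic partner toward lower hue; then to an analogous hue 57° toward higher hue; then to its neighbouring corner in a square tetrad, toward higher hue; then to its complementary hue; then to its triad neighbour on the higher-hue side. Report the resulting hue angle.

−90° (square ↓): 275 − 90 = 185°
+57° (analog 57° ↑): 185 + 57 = 242°
+90° (square ↑): 242 + 90 = 332°
+180° (complement): 332 + 180 = 512 → 512 − 360 = 152°
+120° (triadic ↑): 152 + 120 = 272°

272°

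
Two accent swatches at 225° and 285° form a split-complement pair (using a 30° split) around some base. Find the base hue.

75°

The accents sit 30° either side of the complement, so the complement is their short-arc midpoint on the wheel.
Short-arc midpoint of 225° and 285°: 255°.
Base is 180° from the complement: 255 − 180 = 75°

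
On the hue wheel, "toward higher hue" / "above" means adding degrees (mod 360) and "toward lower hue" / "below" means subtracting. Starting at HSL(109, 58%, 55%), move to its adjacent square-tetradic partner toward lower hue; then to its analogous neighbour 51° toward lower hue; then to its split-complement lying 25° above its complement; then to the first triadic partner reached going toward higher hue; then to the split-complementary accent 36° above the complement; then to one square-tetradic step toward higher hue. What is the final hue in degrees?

square ↓ −90°: 109 − 90 = 19°
analog 51° ↓ −51°: 19 − 51 = -32 → -32 + 360 = 328°
split-comp 25° ↑ +205°: 328 + 205 = 533 → 533 − 360 = 173°
triadic ↑ +120°: 173 + 120 = 293°
split-comp 36° ↑ +216°: 293 + 216 = 509 → 509 − 360 = 149°
square ↑ +90°: 149 + 90 = 239°

239°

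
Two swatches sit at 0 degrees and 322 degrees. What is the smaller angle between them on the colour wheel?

|0 − 322| = 322.
The shorter arc is 360 − 322 = 38°.

38°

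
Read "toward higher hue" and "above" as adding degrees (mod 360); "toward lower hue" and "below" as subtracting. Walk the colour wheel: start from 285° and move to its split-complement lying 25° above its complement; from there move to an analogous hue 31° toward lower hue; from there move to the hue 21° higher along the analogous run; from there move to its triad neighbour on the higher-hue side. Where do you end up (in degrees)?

240°

+205° (split-comp 25° ↑): 285 + 205 = 490 → 490 − 360 = 130°
−31° (analog 31° ↓): 130 − 31 = 99°
+21° (analog 21° ↑): 99 + 21 = 120°
+120° (triadic ↑): 120 + 120 = 240°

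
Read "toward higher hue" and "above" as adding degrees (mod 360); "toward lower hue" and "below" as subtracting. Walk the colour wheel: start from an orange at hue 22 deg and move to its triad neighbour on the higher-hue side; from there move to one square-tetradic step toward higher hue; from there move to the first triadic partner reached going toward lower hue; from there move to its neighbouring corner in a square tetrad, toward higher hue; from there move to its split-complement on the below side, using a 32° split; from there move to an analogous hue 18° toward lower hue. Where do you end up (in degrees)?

+120° (triadic ↑): 22 + 120 = 142°
+90° (square ↑): 142 + 90 = 232°
−120° (triadic ↓): 232 − 120 = 112°
+90° (square ↑): 112 + 90 = 202°
+148° (split-comp 32° ↓): 202 + 148 = 350°
−18° (analog 18° ↓): 350 − 18 = 332°

332°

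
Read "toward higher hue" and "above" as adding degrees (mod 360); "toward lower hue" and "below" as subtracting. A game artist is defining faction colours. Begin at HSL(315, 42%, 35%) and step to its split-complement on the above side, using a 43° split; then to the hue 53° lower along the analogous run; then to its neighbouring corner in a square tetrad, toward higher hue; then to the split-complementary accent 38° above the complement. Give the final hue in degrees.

73°

split-comp 43° ↑ +223°: 315 + 223 = 538 → 538 − 360 = 178°
analog 53° ↓ −53°: 178 − 53 = 125°
square ↑ +90°: 125 + 90 = 215°
split-comp 38° ↑ +218°: 215 + 218 = 433 → 433 − 360 = 73°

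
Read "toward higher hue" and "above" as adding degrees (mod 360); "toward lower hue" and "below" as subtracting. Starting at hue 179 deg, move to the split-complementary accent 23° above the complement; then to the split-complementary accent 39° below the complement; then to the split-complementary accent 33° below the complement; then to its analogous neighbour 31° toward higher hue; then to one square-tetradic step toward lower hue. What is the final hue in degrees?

251°

+203° (split-comp 23° ↑): 179 + 203 = 382 → 382 − 360 = 22°
+141° (split-comp 39° ↓): 22 + 141 = 163°
+147° (split-comp 33° ↓): 163 + 147 = 310°
+31° (analog 31° ↑): 310 + 31 = 341°
−90° (square ↓): 341 − 90 = 251°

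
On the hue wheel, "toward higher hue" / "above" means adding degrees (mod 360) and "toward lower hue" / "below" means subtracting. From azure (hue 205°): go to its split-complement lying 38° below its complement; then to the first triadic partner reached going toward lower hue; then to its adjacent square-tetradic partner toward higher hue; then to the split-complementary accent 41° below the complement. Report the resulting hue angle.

+142° (split-comp 38° ↓): 205 + 142 = 347°
−120° (triadic ↓): 347 − 120 = 227°
+90° (square ↑): 227 + 90 = 317°
+139° (split-comp 41° ↓): 317 + 139 = 456 → 456 − 360 = 96°

96°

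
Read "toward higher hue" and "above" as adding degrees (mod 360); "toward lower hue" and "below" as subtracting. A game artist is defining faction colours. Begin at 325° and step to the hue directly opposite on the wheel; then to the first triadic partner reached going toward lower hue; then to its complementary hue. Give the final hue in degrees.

complement +180°: 325 + 180 = 505 → 505 − 360 = 145°
triadic ↓ −120°: 145 − 120 = 25°
complement +180°: 25 + 180 = 205°

205°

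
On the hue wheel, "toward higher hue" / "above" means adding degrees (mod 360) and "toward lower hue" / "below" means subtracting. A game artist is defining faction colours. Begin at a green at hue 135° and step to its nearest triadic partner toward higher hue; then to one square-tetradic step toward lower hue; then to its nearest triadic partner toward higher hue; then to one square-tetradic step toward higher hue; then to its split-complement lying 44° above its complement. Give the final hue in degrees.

239°

+120° (triadic ↑): 135 + 120 = 255°
−90° (square ↓): 255 − 90 = 165°
+120° (triadic ↑): 165 + 120 = 285°
+90° (square ↑): 285 + 90 = 375 → 375 − 360 = 15°
+224° (split-comp 44° ↑): 15 + 224 = 239°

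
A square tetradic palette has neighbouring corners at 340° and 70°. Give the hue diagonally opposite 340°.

A square tetradic scheme places four hues 90° apart; opposite corners are 180° apart.
340 + 180 = 520 → 520 − 360 = 160°

160°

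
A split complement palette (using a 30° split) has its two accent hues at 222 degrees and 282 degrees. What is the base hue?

The accents sit 30° either side of the complement, so the complement is their short-arc midpoint on the wheel.
Short-arc midpoint of 222° and 282°: 252°.
Base is 180° from the complement: 252 − 180 = 72°

72°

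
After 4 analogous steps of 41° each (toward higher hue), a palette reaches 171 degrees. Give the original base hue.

7°

4 steps of 41° (toward higher hue) give a net shift of +164°.
Start = end − shift: 171 − 164 = 7°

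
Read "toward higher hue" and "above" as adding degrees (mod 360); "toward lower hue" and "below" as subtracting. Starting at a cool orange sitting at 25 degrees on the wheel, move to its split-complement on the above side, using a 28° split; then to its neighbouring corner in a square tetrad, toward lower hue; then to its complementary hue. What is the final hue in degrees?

+208° (split-comp 28° ↑): 25 + 208 = 233°
−90° (square ↓): 233 − 90 = 143°
+180° (complement): 143 + 180 = 323°

323°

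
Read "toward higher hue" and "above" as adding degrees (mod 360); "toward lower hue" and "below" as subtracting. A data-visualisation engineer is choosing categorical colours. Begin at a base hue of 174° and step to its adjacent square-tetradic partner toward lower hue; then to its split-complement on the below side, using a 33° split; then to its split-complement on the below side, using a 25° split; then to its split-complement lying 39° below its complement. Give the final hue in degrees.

167°

174 − 90 = 84°   (square ↓)
84 + 147 = 231°   (split-comp 33° ↓)
231 + 155 = 386 → 386 − 360 = 26°   (split-comp 25° ↓)
26 + 141 = 167°   (split-comp 39° ↓)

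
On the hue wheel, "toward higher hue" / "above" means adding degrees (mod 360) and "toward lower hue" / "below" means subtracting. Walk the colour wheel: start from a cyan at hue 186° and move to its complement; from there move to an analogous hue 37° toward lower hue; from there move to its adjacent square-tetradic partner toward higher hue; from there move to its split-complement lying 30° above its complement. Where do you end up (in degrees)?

269°

186 + 180 = 366 → 366 − 360 = 6°   (complement)
6 − 37 = -31 → -31 + 360 = 329°   (analog 37° ↓)
329 + 90 = 419 → 419 − 360 = 59°   (square ↑)
59 + 210 = 269°   (split-comp 30° ↑)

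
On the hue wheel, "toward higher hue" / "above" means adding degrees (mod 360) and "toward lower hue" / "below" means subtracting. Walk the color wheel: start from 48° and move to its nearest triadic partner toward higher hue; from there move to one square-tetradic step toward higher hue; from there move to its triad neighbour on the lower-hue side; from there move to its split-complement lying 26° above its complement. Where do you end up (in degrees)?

344°

triadic ↑ +120°: 48 + 120 = 168°
square ↑ +90°: 168 + 90 = 258°
triadic ↓ −120°: 258 − 120 = 138°
split-comp 26° ↑ +206°: 138 + 206 = 344°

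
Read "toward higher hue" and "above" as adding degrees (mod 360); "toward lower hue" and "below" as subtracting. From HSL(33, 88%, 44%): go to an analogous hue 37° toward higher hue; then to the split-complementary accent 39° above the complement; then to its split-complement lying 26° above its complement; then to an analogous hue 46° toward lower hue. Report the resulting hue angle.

33 + 37 = 70°   (analog 37° ↑)
70 + 219 = 289°   (split-comp 39° ↑)
289 + 206 = 495 → 495 − 360 = 135°   (split-comp 26° ↑)
135 − 46 = 89°   (analog 46° ↓)

89°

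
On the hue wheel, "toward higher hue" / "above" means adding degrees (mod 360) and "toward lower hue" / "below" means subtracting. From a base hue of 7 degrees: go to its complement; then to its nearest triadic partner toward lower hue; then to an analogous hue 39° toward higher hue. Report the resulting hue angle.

7 + 180 = 187°   (complement)
187 − 120 = 67°   (triadic ↓)
67 + 39 = 106°   (analog 39° ↑)

106°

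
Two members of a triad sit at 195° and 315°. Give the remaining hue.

A triad spaces three hues 120° apart.
The full set is {75°, 195°, 315°}.

75°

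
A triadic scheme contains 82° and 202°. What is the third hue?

322°

A triad spaces three hues 120° apart.
The full set is {82°, 202°, 322°}.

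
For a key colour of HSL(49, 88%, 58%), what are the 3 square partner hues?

A square tetradic scheme places four hues every 90°.
49 + 90 = 139°
49 + 180 = 229°
49 + 270 = 319°

139°, 229° and 319°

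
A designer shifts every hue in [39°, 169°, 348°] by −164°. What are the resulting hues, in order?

235°, 5°, 184°

39 − 164 = -125 → -125 + 360 = 235°
169 − 164 = 5°
348 − 164 = 184°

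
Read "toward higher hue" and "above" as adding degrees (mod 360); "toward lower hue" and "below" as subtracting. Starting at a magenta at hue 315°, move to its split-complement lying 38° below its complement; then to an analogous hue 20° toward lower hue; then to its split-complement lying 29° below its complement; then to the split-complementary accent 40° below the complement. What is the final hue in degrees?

315 + 142 = 457 → 457 − 360 = 97°   (split-comp 38° ↓)
97 − 20 = 77°   (analog 20° ↓)
77 + 151 = 228°   (split-comp 29° ↓)
228 + 140 = 368 → 368 − 360 = 8°   (split-comp 40° ↓)

8°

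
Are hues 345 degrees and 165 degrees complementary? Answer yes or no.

Angular distance: |345 − 165| = 180 = 180°.
Complementary requires 180°.

yes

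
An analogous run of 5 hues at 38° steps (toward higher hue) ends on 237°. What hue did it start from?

4 steps of 38° (toward higher hue) give a net shift of +152°.
Start = end − shift: 237 − 152 = 85°

85°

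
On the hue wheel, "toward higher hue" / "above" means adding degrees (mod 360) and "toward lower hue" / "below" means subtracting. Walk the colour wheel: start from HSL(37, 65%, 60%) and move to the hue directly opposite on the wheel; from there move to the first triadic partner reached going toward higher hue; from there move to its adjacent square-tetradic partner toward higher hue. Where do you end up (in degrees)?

67°

37 + 180 = 217°   (complement)
217 + 120 = 337°   (triadic ↑)
337 + 90 = 427 → 427 − 360 = 67°   (square ↑)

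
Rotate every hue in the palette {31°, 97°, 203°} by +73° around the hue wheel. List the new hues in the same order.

31 + 73 = 104°
97 + 73 = 170°
203 + 73 = 276°

104°, 170°, 276°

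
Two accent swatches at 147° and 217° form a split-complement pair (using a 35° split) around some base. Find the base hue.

The accents sit 35° either side of the complement, so the complement is their short-arc midpoint on the wheel.
Short-arc midpoint of 147° and 217°: 182°.
Base is 180° from the complement: 182 − 180 = 2°

2°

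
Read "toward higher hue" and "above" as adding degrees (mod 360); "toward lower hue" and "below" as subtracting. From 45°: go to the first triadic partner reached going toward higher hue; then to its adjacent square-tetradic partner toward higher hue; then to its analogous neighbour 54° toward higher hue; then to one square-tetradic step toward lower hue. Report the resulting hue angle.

219°

triadic ↑ +120°: 45 + 120 = 165°
square ↑ +90°: 165 + 90 = 255°
analog 54° ↑ +54°: 255 + 54 = 309°
square ↓ −90°: 309 − 90 = 219°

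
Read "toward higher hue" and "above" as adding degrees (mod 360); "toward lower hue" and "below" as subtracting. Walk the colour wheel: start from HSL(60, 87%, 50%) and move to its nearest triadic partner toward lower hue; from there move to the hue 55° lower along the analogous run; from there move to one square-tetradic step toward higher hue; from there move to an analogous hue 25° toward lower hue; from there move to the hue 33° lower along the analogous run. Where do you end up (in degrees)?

277°

−120° (triadic ↓): 60 − 120 = -60 → -60 + 360 = 300°
−55° (analog 55° ↓): 300 − 55 = 245°
+90° (square ↑): 245 + 90 = 335°
−25° (analog 25° ↓): 335 − 25 = 310°
−33° (analog 33° ↓): 310 − 33 = 277°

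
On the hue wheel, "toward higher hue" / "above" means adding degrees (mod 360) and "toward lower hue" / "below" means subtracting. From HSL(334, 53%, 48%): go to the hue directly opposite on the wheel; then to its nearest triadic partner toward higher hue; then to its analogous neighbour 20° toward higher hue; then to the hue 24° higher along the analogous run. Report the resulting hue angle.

318°

334 + 180 = 514 → 514 − 360 = 154°   (complement)
154 + 120 = 274°   (triadic ↑)
274 + 20 = 294°   (analog 20° ↑)
294 + 24 = 318°   (analog 24° ↑)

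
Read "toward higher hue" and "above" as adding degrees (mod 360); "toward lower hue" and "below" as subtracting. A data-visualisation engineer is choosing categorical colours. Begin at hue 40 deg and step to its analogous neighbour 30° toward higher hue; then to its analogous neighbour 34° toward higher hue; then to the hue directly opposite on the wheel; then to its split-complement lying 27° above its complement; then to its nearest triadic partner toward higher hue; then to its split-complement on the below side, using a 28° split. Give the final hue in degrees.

43°

analog 30° ↑ +30°: 40 + 30 = 70°
analog 34° ↑ +34°: 70 + 34 = 104°
complement +180°: 104 + 180 = 284°
split-comp 27° ↑ +207°: 284 + 207 = 491 → 491 − 360 = 131°
triadic ↑ +120°: 131 + 120 = 251°
split-comp 28° ↓ +152°: 251 + 152 = 403 → 403 − 360 = 43°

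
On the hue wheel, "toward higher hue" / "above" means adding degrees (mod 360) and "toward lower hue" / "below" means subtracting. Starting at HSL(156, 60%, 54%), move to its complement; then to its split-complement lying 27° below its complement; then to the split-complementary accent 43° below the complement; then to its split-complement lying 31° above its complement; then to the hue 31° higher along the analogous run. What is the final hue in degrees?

+180° (complement): 156 + 180 = 336°
+153° (split-comp 27° ↓): 336 + 153 = 489 → 489 − 360 = 129°
+137° (split-comp 43° ↓): 129 + 137 = 266°
+211° (split-comp 31° ↑): 266 + 211 = 477 → 477 − 360 = 117°
+31° (analog 31° ↑): 117 + 31 = 148°

148°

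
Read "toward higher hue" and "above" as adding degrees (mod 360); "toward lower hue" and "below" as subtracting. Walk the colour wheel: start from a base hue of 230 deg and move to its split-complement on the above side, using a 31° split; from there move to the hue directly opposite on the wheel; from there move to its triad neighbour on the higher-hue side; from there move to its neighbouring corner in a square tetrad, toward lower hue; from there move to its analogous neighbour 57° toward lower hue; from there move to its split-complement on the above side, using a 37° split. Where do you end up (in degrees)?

230 + 211 = 441 → 441 − 360 = 81°   (split-comp 31° ↑)
81 + 180 = 261°   (complement)
261 + 120 = 381 → 381 − 360 = 21°   (triadic ↑)
21 − 90 = -69 → -69 + 360 = 291°   (square ↓)
291 − 57 = 234°   (analog 57° ↓)
234 + 217 = 451 → 451 − 360 = 91°   (split-comp 37° ↑)

91°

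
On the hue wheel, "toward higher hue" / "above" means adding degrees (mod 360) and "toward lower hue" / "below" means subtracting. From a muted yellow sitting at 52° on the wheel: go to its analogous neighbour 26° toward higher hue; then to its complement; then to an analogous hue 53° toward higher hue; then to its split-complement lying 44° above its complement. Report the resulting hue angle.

52 + 26 = 78°   (analog 26° ↑)
78 + 180 = 258°   (complement)
258 + 53 = 311°   (analog 53° ↑)
311 + 224 = 535 → 535 − 360 = 175°   (split-comp 44° ↑)

175°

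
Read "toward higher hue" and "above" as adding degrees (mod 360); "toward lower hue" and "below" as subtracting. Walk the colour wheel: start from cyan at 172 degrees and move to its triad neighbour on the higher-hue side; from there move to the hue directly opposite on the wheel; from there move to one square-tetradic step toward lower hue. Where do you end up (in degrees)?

22°

+120° (triadic ↑): 172 + 120 = 292°
+180° (complement): 292 + 180 = 472 → 472 − 360 = 112°
−90° (square ↓): 112 − 90 = 22°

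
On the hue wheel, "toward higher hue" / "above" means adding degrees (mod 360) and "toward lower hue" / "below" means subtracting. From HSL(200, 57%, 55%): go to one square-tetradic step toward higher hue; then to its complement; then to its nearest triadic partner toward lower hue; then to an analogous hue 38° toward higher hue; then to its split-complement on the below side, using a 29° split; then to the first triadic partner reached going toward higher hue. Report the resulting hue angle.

+90° (square ↑): 200 + 90 = 290°
+180° (complement): 290 + 180 = 470 → 470 − 360 = 110°
−120° (triadic ↓): 110 − 120 = -10 → -10 + 360 = 350°
+38° (analog 38° ↑): 350 + 38 = 388 → 388 − 360 = 28°
+151° (split-comp 29° ↓): 28 + 151 = 179°
+120° (triadic ↑): 179 + 120 = 299°

299°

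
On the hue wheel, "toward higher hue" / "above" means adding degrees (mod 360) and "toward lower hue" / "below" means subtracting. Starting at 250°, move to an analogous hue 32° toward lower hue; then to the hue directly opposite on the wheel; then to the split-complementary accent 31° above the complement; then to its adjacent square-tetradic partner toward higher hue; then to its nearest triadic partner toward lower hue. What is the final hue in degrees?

−32° (analog 32° ↓): 250 − 32 = 218°
+180° (complement): 218 + 180 = 398 → 398 − 360 = 38°
+211° (split-comp 31° ↑): 38 + 211 = 249°
+90° (square ↑): 249 + 90 = 339°
−120° (triadic ↓): 339 − 120 = 219°

219°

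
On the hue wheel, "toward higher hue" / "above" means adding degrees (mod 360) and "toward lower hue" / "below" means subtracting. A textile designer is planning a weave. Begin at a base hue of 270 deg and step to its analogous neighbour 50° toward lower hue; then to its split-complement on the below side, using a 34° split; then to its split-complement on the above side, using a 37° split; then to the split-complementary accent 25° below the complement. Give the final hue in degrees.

18°

−50° (analog 50° ↓): 270 − 50 = 220°
+146° (split-comp 34° ↓): 220 + 146 = 366 → 366 − 360 = 6°
+217° (split-comp 37° ↑): 6 + 217 = 223°
+155° (split-comp 25° ↓): 223 + 155 = 378 → 378 − 360 = 18°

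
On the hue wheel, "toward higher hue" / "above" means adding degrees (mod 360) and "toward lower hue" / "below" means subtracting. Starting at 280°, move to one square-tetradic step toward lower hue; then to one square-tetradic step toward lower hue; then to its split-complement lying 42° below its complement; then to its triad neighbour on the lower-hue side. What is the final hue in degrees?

−90° (square ↓): 280 − 90 = 190°
−90° (square ↓): 190 − 90 = 100°
+138° (split-comp 42° ↓): 100 + 138 = 238°
−120° (triadic ↓): 238 − 120 = 118°

118°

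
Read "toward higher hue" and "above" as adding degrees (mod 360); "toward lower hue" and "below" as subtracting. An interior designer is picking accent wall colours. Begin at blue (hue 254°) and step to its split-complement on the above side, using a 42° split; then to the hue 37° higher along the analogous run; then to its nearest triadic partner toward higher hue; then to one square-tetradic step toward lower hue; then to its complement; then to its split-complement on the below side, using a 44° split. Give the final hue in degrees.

+222° (split-comp 42° ↑): 254 + 222 = 476 → 476 − 360 = 116°
+37° (analog 37° ↑): 116 + 37 = 153°
+120° (triadic ↑): 153 + 120 = 273°
−90° (square ↓): 273 − 90 = 183°
+180° (complement): 183 + 180 = 363 → 363 − 360 = 3°
+136° (split-comp 44° ↓): 3 + 136 = 139°

139°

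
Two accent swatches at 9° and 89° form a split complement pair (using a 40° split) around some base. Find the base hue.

229°

The accents sit 40° either side of the complement, so the complement is their short-arc midpoint on the wheel.
Short-arc midpoint of 9° and 89°: 49°.
Base is 180° from the complement: 49 − 180 = -131 → -131 + 360 = 229°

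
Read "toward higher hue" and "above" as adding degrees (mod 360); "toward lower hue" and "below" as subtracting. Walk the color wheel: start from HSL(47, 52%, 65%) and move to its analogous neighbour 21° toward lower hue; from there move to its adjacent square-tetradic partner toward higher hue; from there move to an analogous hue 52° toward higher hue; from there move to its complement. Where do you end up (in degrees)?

348°

47 − 21 = 26°   (analog 21° ↓)
26 + 90 = 116°   (square ↑)
116 + 52 = 168°   (analog 52° ↑)
168 + 180 = 348°   (complement)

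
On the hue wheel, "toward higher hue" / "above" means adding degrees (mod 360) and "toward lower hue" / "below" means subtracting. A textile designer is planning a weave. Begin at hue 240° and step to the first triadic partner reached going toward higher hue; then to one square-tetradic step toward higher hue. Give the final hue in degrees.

240 + 120 = 360 → 360 − 360 = 0°   (triadic ↑)
0 + 90 = 90°   (square ↑)

90°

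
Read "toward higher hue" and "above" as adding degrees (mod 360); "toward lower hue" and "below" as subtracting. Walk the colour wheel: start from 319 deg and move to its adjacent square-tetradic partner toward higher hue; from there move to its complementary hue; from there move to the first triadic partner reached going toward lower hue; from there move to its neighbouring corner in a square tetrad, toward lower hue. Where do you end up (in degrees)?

19°

square ↑ +90°: 319 + 90 = 409 → 409 − 360 = 49°
complement +180°: 49 + 180 = 229°
triadic ↓ −120°: 229 − 120 = 109°
square ↓ −90°: 109 − 90 = 19°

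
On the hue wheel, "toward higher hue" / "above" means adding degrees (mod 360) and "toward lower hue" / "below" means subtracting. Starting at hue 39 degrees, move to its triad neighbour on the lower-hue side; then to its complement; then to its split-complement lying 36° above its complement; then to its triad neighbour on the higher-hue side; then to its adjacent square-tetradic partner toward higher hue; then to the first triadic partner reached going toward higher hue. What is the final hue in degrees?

triadic ↓ −120°: 39 − 120 = -81 → -81 + 360 = 279°
complement +180°: 279 + 180 = 459 → 459 − 360 = 99°
split-comp 36° ↑ +216°: 99 + 216 = 315°
triadic ↑ +120°: 315 + 120 = 435 → 435 − 360 = 75°
square ↑ +90°: 75 + 90 = 165°
triadic ↑ +120°: 165 + 120 = 285°

285°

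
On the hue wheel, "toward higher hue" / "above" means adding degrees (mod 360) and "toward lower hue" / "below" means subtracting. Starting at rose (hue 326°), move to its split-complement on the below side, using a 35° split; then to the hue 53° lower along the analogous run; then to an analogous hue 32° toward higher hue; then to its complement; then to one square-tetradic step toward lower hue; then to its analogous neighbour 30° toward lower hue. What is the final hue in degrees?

326 + 145 = 471 → 471 − 360 = 111°   (split-comp 35° ↓)
111 − 53 = 58°   (analog 53° ↓)
58 + 32 = 90°   (analog 32° ↑)
90 + 180 = 270°   (complement)
270 − 90 = 180°   (square ↓)
180 − 30 = 150°   (analog 30° ↓)

150°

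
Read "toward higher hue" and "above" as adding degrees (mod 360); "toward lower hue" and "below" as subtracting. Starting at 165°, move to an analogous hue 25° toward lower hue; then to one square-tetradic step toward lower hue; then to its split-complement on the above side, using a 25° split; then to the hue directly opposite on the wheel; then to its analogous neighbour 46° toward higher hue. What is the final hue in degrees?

121°

165 − 25 = 140°   (analog 25° ↓)
140 − 90 = 50°   (square ↓)
50 + 205 = 255°   (split-comp 25° ↑)
255 + 180 = 435 → 435 − 360 = 75°   (complement)
75 + 46 = 121°   (analog 46° ↑)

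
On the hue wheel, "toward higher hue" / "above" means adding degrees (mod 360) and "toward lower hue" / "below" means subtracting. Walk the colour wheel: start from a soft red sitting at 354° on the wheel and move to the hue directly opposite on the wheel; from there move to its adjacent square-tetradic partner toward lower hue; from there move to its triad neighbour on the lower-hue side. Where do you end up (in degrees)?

324°

354 + 180 = 534 → 534 − 360 = 174°   (complement)
174 − 90 = 84°   (square ↓)
84 − 120 = -36 → -36 + 360 = 324°   (triadic ↓)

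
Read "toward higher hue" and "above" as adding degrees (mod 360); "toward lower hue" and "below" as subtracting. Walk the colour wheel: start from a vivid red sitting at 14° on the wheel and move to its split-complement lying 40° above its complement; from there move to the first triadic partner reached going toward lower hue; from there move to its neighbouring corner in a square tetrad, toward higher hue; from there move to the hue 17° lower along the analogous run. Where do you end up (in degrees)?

split-comp 40° ↑ +220°: 14 + 220 = 234°
triadic ↓ −120°: 234 − 120 = 114°
square ↑ +90°: 114 + 90 = 204°
analog 17° ↓ −17°: 204 − 17 = 187°

187°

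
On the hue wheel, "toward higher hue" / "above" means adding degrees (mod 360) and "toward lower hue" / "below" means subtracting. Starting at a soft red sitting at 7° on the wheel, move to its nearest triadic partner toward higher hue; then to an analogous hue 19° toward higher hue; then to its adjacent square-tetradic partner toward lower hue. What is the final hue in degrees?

7 + 120 = 127°   (triadic ↑)
127 + 19 = 146°   (analog 19° ↑)
146 − 90 = 56°   (square ↓)

56°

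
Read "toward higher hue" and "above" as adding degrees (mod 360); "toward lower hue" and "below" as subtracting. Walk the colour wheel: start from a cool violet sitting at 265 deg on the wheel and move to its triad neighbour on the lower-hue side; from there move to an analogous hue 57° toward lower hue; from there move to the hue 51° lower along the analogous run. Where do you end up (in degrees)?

37°

265 − 120 = 145°   (triadic ↓)
145 − 57 = 88°   (analog 57° ↓)
88 − 51 = 37°   (analog 51° ↓)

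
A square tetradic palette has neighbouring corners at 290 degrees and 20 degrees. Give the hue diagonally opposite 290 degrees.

A square tetradic scheme places four hues 90° apart; opposite corners are 180° apart.
290 + 180 = 470 → 470 − 360 = 110°

110°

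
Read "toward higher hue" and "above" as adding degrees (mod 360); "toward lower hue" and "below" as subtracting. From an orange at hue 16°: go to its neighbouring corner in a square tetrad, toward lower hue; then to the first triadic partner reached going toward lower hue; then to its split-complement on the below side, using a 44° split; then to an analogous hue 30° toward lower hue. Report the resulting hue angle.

−90° (square ↓): 16 − 90 = -74 → -74 + 360 = 286°
−120° (triadic ↓): 286 − 120 = 166°
+136° (split-comp 44° ↓): 166 + 136 = 302°
−30° (analog 30° ↓): 302 − 30 = 272°

272°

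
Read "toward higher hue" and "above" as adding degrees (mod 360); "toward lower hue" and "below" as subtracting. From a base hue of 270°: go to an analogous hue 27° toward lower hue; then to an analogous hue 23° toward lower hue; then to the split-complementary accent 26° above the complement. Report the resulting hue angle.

66°

−27° (analog 27° ↓): 270 − 27 = 243°
−23° (analog 23° ↓): 243 − 23 = 220°
+206° (split-comp 26° ↑): 220 + 206 = 426 → 426 − 360 = 66°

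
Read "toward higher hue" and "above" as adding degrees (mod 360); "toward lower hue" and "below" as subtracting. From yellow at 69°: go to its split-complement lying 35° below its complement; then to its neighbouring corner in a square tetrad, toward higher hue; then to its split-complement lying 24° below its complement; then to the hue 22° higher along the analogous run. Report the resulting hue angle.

122°

split-comp 35° ↓ +145°: 69 + 145 = 214°
square ↑ +90°: 214 + 90 = 304°
split-comp 24° ↓ +156°: 304 + 156 = 460 → 460 − 360 = 100°
analog 22° ↑ +22°: 100 + 22 = 122°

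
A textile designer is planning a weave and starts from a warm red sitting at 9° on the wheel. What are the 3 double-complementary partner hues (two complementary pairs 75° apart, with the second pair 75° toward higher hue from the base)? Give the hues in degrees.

A rectangular tetradic uses two complementary pairs 75° apart: offsets 0°, 75°, 180°, 255°.
9 + 75 = 84°
9 + 180 = 189°
9 + 255 = 264°

84°, 189°, 264°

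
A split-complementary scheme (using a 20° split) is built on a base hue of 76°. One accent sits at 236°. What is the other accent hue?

Split-complementary hues sit 20° either side of the complement.
Complement of the base 76°: 76 + 180 = 256°
The given accent 236° is 20° one side of 256°; the other accent sits 20° the other side: 256 + 20 = 276°

276°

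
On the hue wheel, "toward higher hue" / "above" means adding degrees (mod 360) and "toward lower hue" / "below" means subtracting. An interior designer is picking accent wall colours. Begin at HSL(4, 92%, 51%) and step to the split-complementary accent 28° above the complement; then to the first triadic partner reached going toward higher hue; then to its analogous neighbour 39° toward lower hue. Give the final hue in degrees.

293°

+208° (split-comp 28° ↑): 4 + 208 = 212°
+120° (triadic ↑): 212 + 120 = 332°
−39° (analog 39° ↓): 332 − 39 = 293°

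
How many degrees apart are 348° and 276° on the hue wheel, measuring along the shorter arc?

72°

|348 − 276| = 72.
72 ≤ 180, so the shorter arc is 72°.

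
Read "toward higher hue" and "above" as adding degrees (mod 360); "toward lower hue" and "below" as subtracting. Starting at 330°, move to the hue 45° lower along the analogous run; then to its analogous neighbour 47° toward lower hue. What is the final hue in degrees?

238°

analog 45° ↓ −45°: 330 − 45 = 285°
analog 47° ↓ −47°: 285 − 47 = 238°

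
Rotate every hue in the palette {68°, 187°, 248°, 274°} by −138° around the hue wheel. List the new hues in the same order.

68 − 138 = -70 → -70 + 360 = 290°
187 − 138 = 49°
248 − 138 = 110°
274 − 138 = 136°

290°, 49°, 110°, 136°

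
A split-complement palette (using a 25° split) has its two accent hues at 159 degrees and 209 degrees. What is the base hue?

4°

The accents sit 25° either side of the complement, so the complement is their short-arc midpoint on the wheel.
Short-arc midpoint of 159° and 209°: 184°.
Base is 180° from the complement: 184 − 180 = 4°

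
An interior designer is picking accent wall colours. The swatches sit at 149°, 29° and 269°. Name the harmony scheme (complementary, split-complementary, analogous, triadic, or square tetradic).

Sort the hues: 29°, 149°, 269°.
Successive gaps around the wheel: 120°, 120°, 120°.
Three hues equally spaced 120° apart form a triad.

triadic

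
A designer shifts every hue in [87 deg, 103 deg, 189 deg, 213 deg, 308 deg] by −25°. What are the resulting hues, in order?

62°, 78°, 164°, 188°, 283°

87 − 25 = 62°
103 − 25 = 78°
189 − 25 = 164°
213 − 25 = 188°
308 − 25 = 283°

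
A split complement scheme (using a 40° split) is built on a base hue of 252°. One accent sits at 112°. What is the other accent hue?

32°

Split-complementary hues sit 40° either side of the complement.
Complement of the base 252°: 252 + 180 = 432 → 432 − 360 = 72°
The given accent 112° is 40° one side of 72°; the other accent sits 40° the other side: 72 − 40 = 32°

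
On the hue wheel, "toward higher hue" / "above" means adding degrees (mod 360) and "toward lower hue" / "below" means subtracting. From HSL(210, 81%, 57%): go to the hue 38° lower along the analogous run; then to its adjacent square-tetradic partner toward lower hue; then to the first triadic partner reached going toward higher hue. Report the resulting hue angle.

−38° (analog 38° ↓): 210 − 38 = 172°
−90° (square ↓): 172 − 90 = 82°
+120° (triadic ↑): 82 + 120 = 202°

202°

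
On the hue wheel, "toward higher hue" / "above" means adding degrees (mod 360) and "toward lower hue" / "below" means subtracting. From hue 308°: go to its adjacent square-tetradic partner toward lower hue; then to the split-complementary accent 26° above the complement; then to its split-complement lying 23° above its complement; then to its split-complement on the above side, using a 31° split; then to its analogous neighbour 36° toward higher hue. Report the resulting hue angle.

154°

square ↓ −90°: 308 − 90 = 218°
split-comp 26° ↑ +206°: 218 + 206 = 424 → 424 − 360 = 64°
split-comp 23° ↑ +203°: 64 + 203 = 267°
split-comp 31° ↑ +211°: 267 + 211 = 478 → 478 − 360 = 118°
analog 36° ↑ +36°: 118 + 36 = 154°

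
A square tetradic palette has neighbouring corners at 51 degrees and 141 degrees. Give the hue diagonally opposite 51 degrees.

A square tetradic scheme places four hues 90° apart; opposite corners are 180° apart.
51 + 180 = 231°

231°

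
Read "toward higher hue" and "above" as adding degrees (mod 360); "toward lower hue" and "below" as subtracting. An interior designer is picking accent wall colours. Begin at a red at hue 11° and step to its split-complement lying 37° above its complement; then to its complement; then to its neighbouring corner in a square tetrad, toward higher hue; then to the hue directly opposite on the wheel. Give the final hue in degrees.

318°

split-comp 37° ↑ +217°: 11 + 217 = 228°
complement +180°: 228 + 180 = 408 → 408 − 360 = 48°
square ↑ +90°: 48 + 90 = 138°
complement +180°: 138 + 180 = 318°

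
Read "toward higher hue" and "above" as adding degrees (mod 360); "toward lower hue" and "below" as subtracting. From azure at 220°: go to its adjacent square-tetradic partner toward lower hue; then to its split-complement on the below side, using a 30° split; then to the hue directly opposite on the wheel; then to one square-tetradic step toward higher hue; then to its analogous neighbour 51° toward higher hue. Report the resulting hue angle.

−90° (square ↓): 220 − 90 = 130°
+150° (split-comp 30° ↓): 130 + 150 = 280°
+180° (complement): 280 + 180 = 460 → 460 − 360 = 100°
+90° (square ↑): 100 + 90 = 190°
+51° (analog 51° ↑): 190 + 51 = 241°

241°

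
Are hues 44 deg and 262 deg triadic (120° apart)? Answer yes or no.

no

Angular distance: |44 − 262| = 218; shorter arc = 360 − 218 = 142°.
Triadic (120° apart) requires 120°.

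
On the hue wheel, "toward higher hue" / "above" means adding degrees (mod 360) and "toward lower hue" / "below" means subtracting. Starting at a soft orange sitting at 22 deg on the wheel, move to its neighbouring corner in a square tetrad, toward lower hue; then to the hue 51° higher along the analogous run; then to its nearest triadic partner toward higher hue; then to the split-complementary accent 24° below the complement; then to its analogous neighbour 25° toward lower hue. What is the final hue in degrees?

−90° (square ↓): 22 − 90 = -68 → -68 + 360 = 292°
+51° (analog 51° ↑): 292 + 51 = 343°
+120° (triadic ↑): 343 + 120 = 463 → 463 − 360 = 103°
+156° (split-comp 24° ↓): 103 + 156 = 259°
−25° (analog 25° ↓): 259 − 25 = 234°

234°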